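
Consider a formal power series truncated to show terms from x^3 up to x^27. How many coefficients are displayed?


From x^3 to x^27 inclusive, the count is 27 - 3 + 1 = 25.

25


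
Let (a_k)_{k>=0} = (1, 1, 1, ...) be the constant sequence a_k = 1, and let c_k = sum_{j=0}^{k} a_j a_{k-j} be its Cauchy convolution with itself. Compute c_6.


Since a_j = 1 for all j >= 0, the convolution sum becomes
c_k = sum_{j=0}^{k} 1 * 1 = 1 * (k + 1).
Equivalently, the generating function of (a_k) is 1/(1 - x) and its square is 1/(1 - x)^2 = sum_{k>=0} 1(k + 1) x^k.
For k = 6: 1 * 7 = 7.

7


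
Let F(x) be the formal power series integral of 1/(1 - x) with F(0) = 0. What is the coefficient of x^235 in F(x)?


1/(1 - x) = sum_{k>=0} x^k. Integrating termwise and using F(0) = 0 gives
F(x) = sum_{k>=0} x^(k+1) / (k+1) = sum_{m>=1} x^m / m = -ln(1 - x).
So the coefficient of x^235 is 1/235 = 1/235.

1/235


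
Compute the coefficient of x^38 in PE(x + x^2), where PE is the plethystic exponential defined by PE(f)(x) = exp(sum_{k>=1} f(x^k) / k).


With f(x) = x + x^2, the exponent is sum_{k>=1} (x^k + x^(2k)) / k = -ln(1 - x) - ln(1 - x^2). Exponentiating:
PE(x + x^2) = 1 / ((1 - x)(1 - x^2)).
This is the generating function for partitions of n into parts of size 1 or 2. The number of 2's can be any j in 0..19, and the rest are 1's, so
[x^38] = floor(38/2) + 1 = 20.

20


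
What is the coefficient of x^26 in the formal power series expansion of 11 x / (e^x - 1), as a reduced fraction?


The exponential generating function for Bernoulli numbers is
x / (e^x - 1) = sum_{k>=0} B_k x^k / k!.
So the coefficient of x^26 in 11 x / (e^x - 1) is 11 B_26 / 26!.
Computing: B_26 = 8553103/6, 26! = 403291461126605635584000000, giving
11 * 8553103/6 / 403291461126605635584000000 = 657931/16921320047270166528000000.

657931/16921320047270166528000000


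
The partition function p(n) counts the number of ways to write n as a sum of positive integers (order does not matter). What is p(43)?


Using the generating function prod_{k>=1} 1/(1-x^k), we compute p(43).
By dynamic programming over parts 1 through 43:
p(43) = 63261

63261


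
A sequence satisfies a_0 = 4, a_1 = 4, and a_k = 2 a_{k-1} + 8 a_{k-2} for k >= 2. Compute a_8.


The characteristic equation is t^2 - 2 t - 8 = 0, with roots r_1 = 4 and r_2 = -2 (so c_1 = r_1 + r_2, c_2 = -r_1 r_2 as required).
One can use the closed form a_n = A r_1^n + B r_2^n, but direct iteration is more reliable:
a_0 = 4, a_1 = 4, a_2 = 40, a_3 = 112, a_4 = 544, a_5 = 1984, a_6 = 8320, a_7 = 32512, a_8 = 131584.
So a_8 = 131584.

131584


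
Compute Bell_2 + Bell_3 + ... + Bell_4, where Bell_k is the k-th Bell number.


Recall Bell_k counts set partitions of a k-set (with Bell_0 = 1 by convention).
Bell_2 through Bell_4: 2, 5, 15
Sum = 2 + 5 + 15 = 22.

22


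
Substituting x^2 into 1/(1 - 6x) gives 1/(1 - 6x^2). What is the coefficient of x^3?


Since 1/(1 - 6x^2) only has even powers of x,
the coefficient of x^3 (odd) is 0.

0


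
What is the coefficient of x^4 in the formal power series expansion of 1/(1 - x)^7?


The expansion 1/(1 - x)^r = sum_{k>=0} C(k + r - 1, r - 1) x^k follows from the multiset / negative-binomial theorem (or from repeated differentiation of the geometric series).
For r = 7 and k = 4:
C(10, 6) = 3628800 / (720 * 24) = 210.

210


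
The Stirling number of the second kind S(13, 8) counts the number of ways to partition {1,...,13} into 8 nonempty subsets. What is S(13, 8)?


Using the explicit formula S(n,k) = (1/k!) sum_{j=0}^{k} (-1)^(k-j) C(k,j) j^n:
S(13, 8) = 1899612
Equivalently, S(n,k) is n! times the coefficient of x^n in the EGF (e^x - 1)^k / k!.

1899612


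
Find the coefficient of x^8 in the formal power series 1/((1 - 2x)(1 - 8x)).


By partial fractions or Cauchy convolution:
The coefficient equals sum_{k=0}^{8} 2^k * 8^(8-k).
= 22369536

22369536


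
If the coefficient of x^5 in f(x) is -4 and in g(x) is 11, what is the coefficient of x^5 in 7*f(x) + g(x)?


Scalar multiplication scales coefficients: 7 * -4 = -28.
Then add the g coefficient: -28 + 11
= -17

-17


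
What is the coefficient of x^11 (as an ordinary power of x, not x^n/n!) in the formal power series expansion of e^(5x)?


The exponential series is e^y = sum_{k>=0} y^k / k!. Substituting y = 5x gives
e^(5x) = sum_{k>=0} 5^k x^k / k!.
So the coefficient of x^n is a^n/n! with a = 5, n = 11:
5^11 / 11! = 48828125/39916800 = 1953125/1596672

1953125/1596672


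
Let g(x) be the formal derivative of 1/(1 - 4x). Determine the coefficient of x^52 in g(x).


Differentiate termwise: d/dx sum_{k>=0} 4^k x^k = sum_{k>=1} k 4^k x^(k-1) = sum_{j>=0} (j+1) 4^(j+1) x^j.
Equivalently, d/dx [1/(1 - 4x)] = 4/(1 - 4x)^2.
For j = 52: 53 * 4^53 = 53 * 81129638414606681695789005144064 = 4299870835974154129876817272635392.

4299870835974154129876817272635392


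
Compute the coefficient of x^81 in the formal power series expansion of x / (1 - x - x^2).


Let f(x) = sum_{k>=0} a_k x^k. Multiplying f(x) * (1 - x - x^2) = x and matching coefficients gives a_0 = 0, a_1 = 1, and a_k = a_{k-1} + a_{k-2} for k >= 2. These are the Fibonacci numbers F_k.
Iterating from F_0 = 0, F_1 = 1:
F_0=0, F_1=1, F_2=1, F_3=2, F_4=3, F_5=5, F_6=8, F_7=13, F_8=21, F_9=34, ...
F_81 = 37889062373143906.

37889062373143906


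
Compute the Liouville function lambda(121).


The Liouville function is lambda(k) = (-1)^Omega(k), where Omega(k) counts the prime factors of k with multiplicity.
Factoring: 121 = 11 * 11, so Omega(121) = 2.
lambda(121) = (-1)^2 = 1.

1


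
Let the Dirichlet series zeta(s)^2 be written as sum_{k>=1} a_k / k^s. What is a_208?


The Dirichlet convolution of the constant function 1 with itself gives (1 * 1)(k) = sum_{d | k} 1 = d(k), the number of positive divisors of k.
Since zeta(s) = sum_{k>=1} 1/k^s, we have zeta(s)^2 = sum_{k>=1} d(k)/k^s, so a_k = d(k).
For k = 208: the divisors are 1, 2, 4, 8, 13, 16, 26, 52, 104, 208.
Count = 10.

10


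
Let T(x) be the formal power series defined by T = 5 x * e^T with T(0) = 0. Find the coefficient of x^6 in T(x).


Apply the Lagrange inversion formula: if T = 5 x * phi(T) with phi(t) = e^t, then
[x^n] T = 5^n * (1/n) [t^(n-1)] phi(t)^n = 5^n * (1/n) [t^(n-1)] e^(n t) = 5^n * (1/n) * n^(n-1) / (n-1)! = 5^n * n^(n-1) / n!.
When c = 1 this is the Cayley count of rooted labeled trees on n vertices, divided by n!.
For n = 6: 5^6 * 6^5 / 6! = 15625 * 7776/720 = 168750.

168750


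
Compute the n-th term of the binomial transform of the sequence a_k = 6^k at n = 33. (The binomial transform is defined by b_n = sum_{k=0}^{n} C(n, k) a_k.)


With a_k = 6^k, b_n = sum_{k=0}^{n} C(n, k) 6^k = (1 + 6)^n by the binomial theorem.
For n = 33: (1 + 6)^33 = 7^33 = 7730993719707444524137094407.

7730993719707444524137094407


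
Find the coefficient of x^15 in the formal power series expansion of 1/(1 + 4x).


Write 1/(1 + c x) = 1/(1 - (-c) x) and apply the geometric-series identity
1/(1 - y) = sum_{k>=0} y^k to get 1/(1 + c x) = sum_{k>=0} (-c)^k x^k.
So the coefficient of x^k is (-c)^k = (-1)^k * c^k.
Here c = 4 and k = 15:
(-4)^15 = -1 * 1073741824 = -1073741824

-1073741824


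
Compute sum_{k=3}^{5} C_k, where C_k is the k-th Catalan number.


C_3 through C_5: 5, 14, 42
Sum = 5 + 14 + 42
= 61

61


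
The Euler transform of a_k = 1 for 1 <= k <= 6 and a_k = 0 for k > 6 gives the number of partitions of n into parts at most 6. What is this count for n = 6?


Partitions of 6 into parts at most 6:
Using generating function (1-x)^(-1)(1-x^2)^(-1)...(1-x^6)^(-1),
the coefficient of x^6 = 11

11


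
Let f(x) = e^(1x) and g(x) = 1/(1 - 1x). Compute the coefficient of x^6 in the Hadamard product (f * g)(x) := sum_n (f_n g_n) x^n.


Expanding: f_k = 1^k/k! (from e^(1x)) and g_k = 1^k (from 1/(1 - 1x)). So the Hadamard coefficient (f * g)_k = 1^k 1^k / k! = (1)^k / k!.
For k = 6: 1^6/6! = 1/720 = 1/720.

1/720


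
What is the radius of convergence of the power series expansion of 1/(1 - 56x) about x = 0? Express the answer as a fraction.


Expanding 1/(1 - 56x) = sum_{k>=0} 56^k x^k, the series converges when |56x| < 1, i.e., |x| < 1/56.
So the radius of convergence is 1/56 = 1/56.

1/56


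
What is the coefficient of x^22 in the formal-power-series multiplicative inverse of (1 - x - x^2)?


Let the inverse be f(x) = sum_{k>=0} a_k x^k. From f(x) * (1 - x - x^2) = 1 and matching coefficients:
 x^0: a_0 = 1.
 x^1: a_1 - a_0 = 0, so a_1 = 1.
 x^k (k >= 2): a_k - a_{k-1} - a_{k-2} = 0, i.e. a_k = a_{k-1} + a_{k-2}.
This is the Fibonacci-type recurrence shifted so that a_0 = a_1 = 1.
Iterating: a_0=1, a_1=1, a_2=2, a_3=3, a_4=5, a_5=8, a_6=13, a_7=21, a_8=34, a_9=55, ...
a_22 = 28657.

28657


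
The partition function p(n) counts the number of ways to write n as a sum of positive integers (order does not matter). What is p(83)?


Using the generating function prod_{k>=1} 1/(1-x^k), we compute p(83).
By dynamic programming over parts 1 through 83:
p(83) = 23338469

23338469


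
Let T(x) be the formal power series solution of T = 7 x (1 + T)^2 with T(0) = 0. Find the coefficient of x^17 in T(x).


Apply the Lagrange inversion formula: if T = 7 x * phi(T) with phi(t) = (1 + t)^2, then [x^n] T = 7^n * (1/n) [t^(n-1)] phi(t)^n = 7^n * (1/n) [t^(n-1)] (1 + t)^(2n) = 7^n * (1/n) C(2n, n-1).
Using the identity C(2n, n-1) = C(2n, n) * n / (n+1), the unscaled factor equals C(2n, n) / (n+1) = C_n, the n-th Catalan number.
For n = 17: C_17 = C(34, 17) / 18 = 2333606220/18 = 129644790.
With the 7^17 = 232630513987207 factor, the coefficient is 232630513987207 * 129644790 = 30159334133463514201530.

30159334133463514201530


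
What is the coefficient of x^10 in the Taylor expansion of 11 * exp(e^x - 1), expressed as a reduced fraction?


exp(e^x - 1) = sum_{k>=0} Bell_k x^k / k!, where Bell_k is the k-th Bell number.
So the coefficient of x^10 is 11 * Bell_10 / 10!.
Computing: Bell_10 = 115975 and 10! = 3628800, giving
11 * 115975/3628800 = 51029/145152.

51029/145152


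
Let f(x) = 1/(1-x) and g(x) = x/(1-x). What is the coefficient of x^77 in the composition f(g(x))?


First simplify the composition: f(g(x)) = 1/(1 - x/(1-x)) = (1-x)/((1-x) - x) = (1-x)/(1-2x).
Now extract the coefficient. Write (1-x)/(1-2x) = 1/(1-2x) - x/(1-2x).
The coefficient of x^n in 1/(1-2x) is 2^n, and in x/(1-2x) is 2^(n-1) (for n >= 1).
So the coefficient of x^77 is 2^77 - 2^76 = 151115727451828646838272 - 75557863725914323419136 = 75557863725914323419136.

75557863725914323419136


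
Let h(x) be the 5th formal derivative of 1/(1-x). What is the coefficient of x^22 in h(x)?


Differentiating 5 times: d^5/dx^5 [1/(1-x)] = 5!/(1-x)^6.
The expansion 1/(1-x)^6 = sum_{k>=0} C(k+5, 5) x^k, so the coefficient of x^n in 5!/(1-x)^6 is 5! * C(n+5, 5).
For n = 22: 120 * C(27, 5) = 120 * 80730 = 9687600

9687600


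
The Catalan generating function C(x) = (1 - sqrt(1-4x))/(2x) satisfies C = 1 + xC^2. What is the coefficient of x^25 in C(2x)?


Substituting x -> 2x scales the n-th coefficient by 2^n, so [x^25] C(2x) = 2^25 * C_25.
C_25 = C(2*25, 25)/(26) = 126410606437752/26 = 4861946401452.
So 2^25 * 4861946401452 = 33554432 * 4861946401452 = 163139849915165835264.

163139849915165835264


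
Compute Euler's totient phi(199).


phi(n) counts integers in [1, n] coprime to n. Using the multiplicative formula phi(n) = n * prod_{p | n} (1 - 1/p):
199 = 199, so
phi(199) = 199 * (1 - 1/199) = 198.

198


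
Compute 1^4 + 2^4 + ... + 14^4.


This power sum has a closed form given by Faulhaber's formula
sum_{k=1}^{m} k^p = (1 / (p + 1)) * sum_{j=0}^{p} C(p + 1, j) B_j m^(p + 1 - j),
but for small m direct computation is fastest:
1 + 16 + 81 + 256 + 625 + 1296 + 2401 + 4096 + 6561 + 10000 + 14641 + 20736 + 28561 + 38416 = 127687.

127687


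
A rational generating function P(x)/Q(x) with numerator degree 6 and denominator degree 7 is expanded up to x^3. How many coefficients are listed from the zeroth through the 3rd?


Expanding up to x^3 gives the coefficients for x^0, x^1, ..., x^3.
That is 3 + 1 = 4 coefficients in total.

4


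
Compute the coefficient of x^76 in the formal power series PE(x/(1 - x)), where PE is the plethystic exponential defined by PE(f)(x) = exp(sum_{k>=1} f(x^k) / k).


For f(x) = x/(1 - x) we have
sum_{k>=1} f(x^k) / k = sum_{k>=1} (1/k) * x^k / (1 - x^k) = sum_{k, m >= 1} x^(k m) / k,
which after exponentiating simplifies to
PE(x/(1 - x)) = prod_{k>=1} 1 / (1 - x^k).
This is the generating function for the partition function p(n), so the coefficient of x^76 is p(76).
Computing p(76) by dynamic programming over parts 1, 2, ..., 76: p(76) = 9289091.

9289091


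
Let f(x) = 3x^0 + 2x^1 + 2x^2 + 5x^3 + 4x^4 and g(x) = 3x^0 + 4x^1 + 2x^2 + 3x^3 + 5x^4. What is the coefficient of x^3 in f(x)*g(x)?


Cauchy product at x^3:
3*3 + 2*2 + 2*4 + 5*3
= 36

36


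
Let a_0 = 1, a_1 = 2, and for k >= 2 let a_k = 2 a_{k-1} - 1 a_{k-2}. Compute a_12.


Iterating the recurrence forward:
a_0 = 1
a_1 = 2
a_2 = 2*2 - 1*1 = 3
a_3 = 2*3 - 1*2 = 4
a_4 = 2*4 - 1*3 = 5
a_5 = 2*5 - 1*4 = 6
a_6 = 2*6 - 1*5 = 7
a_7 = 2*7 - 1*6 = 8
a_8 = 2*8 - 1*7 = 9
a_9 = 2*9 - 1*8 = 10
a_10 = 2*10 - 1*9 = 11
a_11 = 2*11 - 1*10 = 12
a_12 = 2*12 - 1*11 = 13
So a_12 = 13.

13


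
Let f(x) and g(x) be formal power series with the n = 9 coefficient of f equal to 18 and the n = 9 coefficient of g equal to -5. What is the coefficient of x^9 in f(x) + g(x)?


Addition of formal power series is termwise.
The coefficient of x^9 in f + g = 18 + -5
= 13

13


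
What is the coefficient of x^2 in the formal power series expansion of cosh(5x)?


The Maclaurin series is cosh(t) = sum_{m>=0} t^(2m) / (2m)!, so substituting t = 5x, only even powers of x are nonzero, with coefficient of x^(2m) equal to 5^(2m) / (2m)!.
For x^2 the coefficient is 5^2/2! = 25/2 = 25/2.

25/2


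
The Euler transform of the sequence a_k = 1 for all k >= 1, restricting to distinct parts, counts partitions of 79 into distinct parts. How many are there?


Partitions of 79 into distinct parts can be computed via generating function.
Product (1+x)(1+x^2)(1+x^3)...
The coefficient of x^79 = 70488

70488


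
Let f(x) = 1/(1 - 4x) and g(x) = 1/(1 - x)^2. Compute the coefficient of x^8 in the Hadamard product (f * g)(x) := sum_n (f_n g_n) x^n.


f has coefficients f_k = 4^k. For g = 1/(1 - x)^2 the coefficient is g_k = C(k + 1, 1) = k + 1. The Hadamard coefficient is (f * g)_k = 4^k * (k + 1).
For k = 8: 4^8 * 9 = 65536 * 9 = 589824.

589824


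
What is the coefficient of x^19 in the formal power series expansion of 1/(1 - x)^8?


The negative binomial / multiset identity is
1/(1 - x)^r = sum_{k>=0} C(k + r - 1, r - 1) x^k.
Here r = 8 and k = 19, so the coefficient is
C(19 + 7, 7) = C(26, 7)
= 657800

657800


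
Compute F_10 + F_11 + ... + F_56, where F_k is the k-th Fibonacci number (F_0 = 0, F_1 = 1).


Use the identity sum_{k=0}^{N} F_k = F_{N+2} - 1 (which follows from F_{k+2} - F_{k+1} = F_k). Then
sum_{k=10}^{56} F_k = (F_{58} - 1) - (F_{11} - 1) = F_{58} - F_{11}.
Computing: F_{58} = 591286729879, F_{11} = 89, so
Sum = 591286729879 - 89 = 591286729790.

591286729790


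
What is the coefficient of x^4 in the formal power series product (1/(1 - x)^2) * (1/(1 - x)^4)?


Combine the factors: (1/(1 - x)^2) * (1/(1 - x)^4) = 1/(1 - x)^6.
Then use 1/(1 - x)^r = sum_{k>=0} C(k + r - 1, r - 1) x^k with r = 6 and k = 4:
C(9, 5) = 126.

126


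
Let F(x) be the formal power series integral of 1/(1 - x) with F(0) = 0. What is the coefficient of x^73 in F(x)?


1/(1 - x) = sum_{k>=0} x^k. Integrating termwise and using F(0) = 0 gives
F(x) = sum_{k>=0} x^(k+1) / (k+1) = sum_{m>=1} x^m / m = -ln(1 - x).
So the coefficient of x^73 is 1/73 = 1/73.

1/73


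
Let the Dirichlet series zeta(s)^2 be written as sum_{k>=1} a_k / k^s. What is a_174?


The Dirichlet convolution of the constant function 1 with itself gives (1 * 1)(k) = sum_{d | k} 1 = d(k), the number of positive divisors of k.
Since zeta(s) = sum_{k>=1} 1/k^s, we have zeta(s)^2 = sum_{k>=1} d(k)/k^s, so a_k = d(k).
For k = 174: the divisors are 1, 2, 3, 6, 29, 58, 87, 174.
Count = 8.

8


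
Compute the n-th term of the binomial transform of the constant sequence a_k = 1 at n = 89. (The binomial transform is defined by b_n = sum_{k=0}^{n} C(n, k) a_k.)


With a_k = 1 for all k, b_n = sum_{k=0}^{n} C(n, k) = 2^n by the binomial theorem.
For n = 89: 2^89 = 618970019642690137449562112.

618970019642690137449562112


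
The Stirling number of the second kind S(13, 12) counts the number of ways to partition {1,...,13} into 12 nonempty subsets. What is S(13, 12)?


Using the explicit formula S(n,k) = (1/k!) sum_{j=0}^{k} (-1)^(k-j) C(k,j) j^n:
S(13, 12) = 78
Equivalently, S(n,k) is n! times the coefficient of x^n in the EGF (e^x - 1)^k / k!.

78


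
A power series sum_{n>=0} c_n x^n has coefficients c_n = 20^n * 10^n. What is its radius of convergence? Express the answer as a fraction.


By the root test (Cauchy-Hadamard), the radius is R = 1 / limsup_n |c_n|^(1/n).
Here |c_n|^(1/n) = (20^n * 10^n)^(1/n) = 20 * 10 = 200 for all n.
So R = 1/200 = 1/200.

1/200


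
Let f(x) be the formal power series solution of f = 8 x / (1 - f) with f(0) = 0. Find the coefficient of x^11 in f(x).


Apply Lagrange inversion: f = 8 x * phi(f) with phi(t) = 1/(1 - t), so
[x^n] f = 8^n * (1/n) [t^(n-1)] phi(t)^n = 8^n * (1/n) [t^(n-1)] (1 - t)^(-n) = 8^n * (1/n) C(2n - 2, n - 1) = 8^n * C_{n-1}.
For n = 11: C_10 = C(20, 10) / 11 = 184756/11 = 16796.
With the 8^11 = 8589934592 factor, the coefficient is 8589934592 * 16796 = 144276541407232.

144276541407232


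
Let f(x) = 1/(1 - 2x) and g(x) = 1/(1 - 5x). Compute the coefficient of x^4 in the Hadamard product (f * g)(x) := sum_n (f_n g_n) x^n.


f has coefficients f_k = 2^k and g has coefficients g_k = 5^k, so the Hadamard product has coefficient (f*g)_k = 2^k * 5^k = 10^k.
For k = 4: 10^4 = 10000.

10000


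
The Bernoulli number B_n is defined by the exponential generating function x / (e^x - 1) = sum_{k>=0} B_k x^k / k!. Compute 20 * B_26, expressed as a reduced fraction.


Bernoulli numbers can also be computed recursively via B_0 = 1 and sum_{j=0}^{m} C(m+1, j) B_j = 0 for m >= 1. Odd-index Bernoulli numbers vanish for k >= 3.
Computing B_26 = 8553103/6, so 20 * B_26 = 20 * 8553103/6 = 85531030/3.

85531030/3


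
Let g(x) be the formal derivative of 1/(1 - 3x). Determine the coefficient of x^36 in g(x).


Differentiate termwise: d/dx sum_{k>=0} 3^k x^k = sum_{k>=1} k 3^k x^(k-1) = sum_{j>=0} (j+1) 3^(j+1) x^j.
Equivalently, d/dx [1/(1 - 3x)] = 3/(1 - 3x)^2.
For j = 36: 37 * 3^37 = 37 * 450283905890997363 = 16660504517966902431.

16660504517966902431


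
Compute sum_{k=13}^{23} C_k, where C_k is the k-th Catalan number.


C_13 through C_23: 742900, 2674440, 9694845, 35357670, 129644790, 477638700, 1767263190, 6564120420, 24466267020, 91482563640, 343059613650
Sum = 742900 + 2674440 + 9694845 + 35357670 + 129644790 + 477638700 + 1767263190 + 6564120420 + 24466267020 + 91482563640 + 343059613650
= 467995581265

467995581265


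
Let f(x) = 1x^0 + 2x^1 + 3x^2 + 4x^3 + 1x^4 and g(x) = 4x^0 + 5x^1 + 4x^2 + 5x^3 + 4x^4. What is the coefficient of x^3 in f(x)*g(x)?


Cauchy product at x^3:
1*5 + 2*4 + 3*5 + 4*4
= 44

44


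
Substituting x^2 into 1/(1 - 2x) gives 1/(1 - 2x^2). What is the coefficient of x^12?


The coefficient of x^(2m) in 1/(1 - 2x^2) is 2^m.
With n = 12 = 2*6, the coefficient is 2^6 = 64.

64


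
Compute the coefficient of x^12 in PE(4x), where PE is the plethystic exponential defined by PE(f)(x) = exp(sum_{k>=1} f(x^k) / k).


With f(x) = 4x, the exponent is sum_{k>=1} 4 x^k / k = 4 * (-ln(1 - x)). Exponentiating:
PE(4x) = exp(-4 ln(1 - x)) = 1/(1 - x)^4.
By the negative binomial expansion, [x^n] 1/(1 - x)^4 = C(n + 3, 3).
For n = 12: C(15, 3) = 455.

455


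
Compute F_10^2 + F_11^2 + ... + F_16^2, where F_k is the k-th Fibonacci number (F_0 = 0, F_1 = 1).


There is a standard identity sum_{k=0}^{N} F_k^2 = F_N * F_{N+1} (proved inductively from the telescoping relation F_k^2 = F_k F_{k+1} - F_{k-1} F_k). Then
sum_{k=10}^{16} F_k^2 = F_16 F_17 - F_9 F_10.
Computing: F_16 = 987, F_17 = 1597, F_9 = 34, F_10 = 55.
Sum = 987 * 1597 - 34 * 55 = 1574369.

1574369


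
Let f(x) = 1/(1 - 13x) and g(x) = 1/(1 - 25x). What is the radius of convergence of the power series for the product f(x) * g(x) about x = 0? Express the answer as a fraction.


The radius of 1/(1 - 13x) is 1/13 (nearest singularity at x = 1/13), and the radius of 1/(1 - 25x) is 1/25.
The product f(x)*g(x) = 1/((1 - 13x)(1 - 25x)) has singularities at both 1/13 and 1/25, so its radius of convergence is the distance to the nearest one:
min(1/13, 1/25) = 1/25.

1/25


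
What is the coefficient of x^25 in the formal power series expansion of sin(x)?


The Maclaurin series is sin(t) = sum_{k>=0} (-1)^k t^(2k+1) / (2k+1)!, so substituting t = x, only odd powers of x are nonzero, with coefficient of x^(2k+1) equal to (-1)^k / (2k+1)!.
Write 25 = 2*12 + 1, giving the coefficient (-1)^12 / 25! = 1/15511210043330985984000000 = 1/15511210043330985984000000.

1/15511210043330985984000000


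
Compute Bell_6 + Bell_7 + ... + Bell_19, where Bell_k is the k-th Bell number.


Recall Bell_k counts set partitions of a k-set (with Bell_0 = 1 by convention).
Bell_6 through Bell_19: 203, 877, 4140, 21147, 115975, 678570, 4213597, 27644437, 190899322, 1382958545, 10480142147, 82864869804, 682076806159, 5832742205057
Sum = 203 + 877 + 4140 + 21147 + 115975 + 678570 + 4213597 + 27644437 + 190899322 + 1382958545 + 10480142147 + 82864869804 + 682076806159 + 5832742205057 = 6609770559980.

6609770559980


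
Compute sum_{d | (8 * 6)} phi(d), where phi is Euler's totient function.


First, 8 * 6 = 48. One classical identity is sum_{d | n} phi(d) = n (each k in [1, n] has a unique gcd with n, and among the k's with gcd(k, n) = n/d there are phi(d) of them). So the sum equals 48. We also verify directly:
Divisors of 48: 1, 2, 3, 4, 6, 8, 12, 16, 24, 48.
phi values: 1, 1, 2, 2, 2, 4, 4, 8, 8, 16.
Sum = 48.

48


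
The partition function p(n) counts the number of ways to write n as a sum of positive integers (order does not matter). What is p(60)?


Using the generating function prod_{k>=1} 1/(1-x^k), we compute p(60).
By dynamic programming over parts 1 through 60:
p(60) = 966467

966467


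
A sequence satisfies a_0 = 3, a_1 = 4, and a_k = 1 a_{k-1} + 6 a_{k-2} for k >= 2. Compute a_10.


The characteristic equation is t^2 - 1 t - 6 = 0, with roots r_1 = 3 and r_2 = -2 (so c_1 = r_1 + r_2, c_2 = -r_1 r_2 as required).
One can use the closed form a_n = A r_1^n + B r_2^n, but direct iteration is more reliable:
a_0 = 3, a_1 = 4, a_2 = 22, a_3 = 46, a_4 = 178, a_5 = 454, a_6 = 1522, a_7 = 4246, a_8 = 13378, a_9 = 38854, a_10 = 119122.
So a_10 = 119122.

119122


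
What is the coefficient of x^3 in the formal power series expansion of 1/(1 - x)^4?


The expansion 1/(1 - x)^r = sum_{k>=0} C(k + r - 1, r - 1) x^k follows from the multiset / negative-binomial theorem (or from repeated differentiation of the geometric series).
For r = 4 and k = 3:
C(6, 3) = 720 / (6 * 6) = 20.

20


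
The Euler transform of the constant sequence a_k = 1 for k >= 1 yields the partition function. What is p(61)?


The Euler transform converts the sequence a_k = 1 into the number of integer partitions.
Using the recurrence or dynamic programming:
p(61) = 1121505

1121505


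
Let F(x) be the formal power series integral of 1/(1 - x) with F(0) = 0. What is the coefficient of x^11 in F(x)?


1/(1 - x) = sum_{k>=0} x^k. Integrating termwise and using F(0) = 0 gives
F(x) = sum_{k>=0} x^(k+1) / (k+1) = sum_{m>=1} x^m / m = -ln(1 - x).
So the coefficient of x^11 is 1/11 = 1/11.

1/11


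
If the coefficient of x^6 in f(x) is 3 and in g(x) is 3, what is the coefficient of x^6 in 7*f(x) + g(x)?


Scalar multiplication scales coefficients: 7 * 3 = 21.
Then add the g coefficient: 21 + 3
= 24

24


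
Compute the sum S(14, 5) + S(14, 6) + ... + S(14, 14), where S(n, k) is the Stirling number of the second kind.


By definition, S(n, k) counts partitions of an n-set into exactly k nonempty blocks.
Computing row n = 14 for k = 5..14:
S(14, k): 40075035, 63436373, 49329280, 20912320, 5135130, 752752, 66066, 3367, 91, 1
Sum = 179710415.

179710415


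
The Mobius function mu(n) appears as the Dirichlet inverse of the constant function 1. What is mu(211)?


211 = 211 (all distinct primes).
mu(211) = (-1)^1 = -1

-1


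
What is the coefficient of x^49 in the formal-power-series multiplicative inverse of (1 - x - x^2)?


Let the inverse be f(x) = sum_{k>=0} a_k x^k. From f(x) * (1 - x - x^2) = 1 and matching coefficients:
 x^0: a_0 = 1.
 x^1: a_1 - a_0 = 0, so a_1 = 1.
 x^k (k >= 2): a_k - a_{k-1} - a_{k-2} = 0, i.e. a_k = a_{k-1} + a_{k-2}.
This is the Fibonacci-type recurrence shifted so that a_0 = a_1 = 1.
Iterating: a_0=1, a_1=1, a_2=2, a_3=3, a_4=5, a_5=8, a_6=13, a_7=21, a_8=34, a_9=55, ...
a_49 = 12586269025.

12586269025


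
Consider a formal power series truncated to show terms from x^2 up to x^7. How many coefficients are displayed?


From x^2 to x^7 inclusive, the count is 7 - 2 + 1 = 6.

6


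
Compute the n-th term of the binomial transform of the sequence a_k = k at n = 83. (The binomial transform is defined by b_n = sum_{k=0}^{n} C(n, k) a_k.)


With a_k = k, b_n = sum_{k=0}^{n} C(n, k) k. Using k * C(n, k) = n * C(n-1, k-1) gives b_n = n * sum_{k>=1} C(n-1, k-1) = n * 2^(n-1).
For n = 83: 83 * 2^82 = 83 * 4835703278458516698824704 = 401363372112056886002450432.

401363372112056886002450432


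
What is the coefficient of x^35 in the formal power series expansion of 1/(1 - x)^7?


The negative binomial / multiset identity is
1/(1 - x)^r = sum_{k>=0} C(k + r - 1, r - 1) x^k.
Here r = 7 and k = 35, so the coefficient is
C(35 + 6, 6) = C(41, 6)
= 4496388

4496388


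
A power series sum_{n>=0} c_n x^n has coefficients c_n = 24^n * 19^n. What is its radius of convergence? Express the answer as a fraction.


By the root test (Cauchy-Hadamard), the radius is R = 1 / limsup_n |c_n|^(1/n).
Here |c_n|^(1/n) = (24^n * 19^n)^(1/n) = 24 * 19 = 456 for all n.
So R = 1/456 = 1/456.

1/456


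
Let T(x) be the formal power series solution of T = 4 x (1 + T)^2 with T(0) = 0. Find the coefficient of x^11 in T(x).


Apply the Lagrange inversion formula: if T = 4 x * phi(T) with phi(t) = (1 + t)^2, then [x^n] T = 4^n * (1/n) [t^(n-1)] phi(t)^n = 4^n * (1/n) [t^(n-1)] (1 + t)^(2n) = 4^n * (1/n) C(2n, n-1).
Using the identity C(2n, n-1) = C(2n, n) * n / (n+1), the unscaled factor equals C(2n, n) / (n+1) = C_n, the n-th Catalan number.
For n = 11: C_11 = C(22, 11) / 12 = 705432/12 = 58786.
With the 4^11 = 4194304 factor, the coefficient is 4194304 * 58786 = 246566354944.

246566354944


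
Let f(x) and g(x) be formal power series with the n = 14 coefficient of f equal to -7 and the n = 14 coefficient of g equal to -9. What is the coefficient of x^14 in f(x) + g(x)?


Addition of formal power series is termwise.
The coefficient of x^14 in f + g = -7 + -9
= -16

-16


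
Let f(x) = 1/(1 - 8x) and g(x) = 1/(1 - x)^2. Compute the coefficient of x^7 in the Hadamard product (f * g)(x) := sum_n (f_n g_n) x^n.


f has coefficients f_k = 8^k. For g = 1/(1 - x)^2 the coefficient is g_k = C(k + 1, 1) = k + 1. The Hadamard coefficient is (f * g)_k = 8^k * (k + 1).
For k = 7: 8^7 * 8 = 2097152 * 8 = 16777216.

16777216


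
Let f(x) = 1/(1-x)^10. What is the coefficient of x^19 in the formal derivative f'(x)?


Differentiate: d/dx [ 1/(1-x)^r ] = r / (1-x)^(r+1).
Here r = 10, so f'(x) = 10 / (1-x)^11.
The expansion of 1/(1-x)^(r+1) has coefficient of x^n equal to C(n+r, r).
So the coefficient of x^19 in f'(x) is
10 * C(29, 10) = 10 * 20030010 = 200300100

200300100


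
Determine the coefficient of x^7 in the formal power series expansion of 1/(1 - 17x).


The geometric series identity gives 1/(1 - c x) = sum_{k>=0} c^k x^k, so the coefficient of x^k is c^k.
Here c = 17 and k = 7.
Computing: 17^7 = 410338673

410338673


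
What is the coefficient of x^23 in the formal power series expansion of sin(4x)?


The Maclaurin series is sin(t) = sum_{k>=0} (-1)^k t^(2k+1) / (2k+1)!, so substituting t = 4x, only odd powers of x are nonzero, with coefficient of x^(2k+1) equal to (-1)^k 4^(2k+1) / (2k+1)!.
Write 23 = 2*11 + 1, giving the coefficient (-1)^11 * 4^23 / 23! = -70368744177664/25852016738884976640000 = -134217728/49308808782358125.

-134217728/49308808782358125


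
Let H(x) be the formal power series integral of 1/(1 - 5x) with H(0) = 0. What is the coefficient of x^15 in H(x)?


1/(1 - 5x) = sum_{k>=0} 5^k x^k. Integrating termwise with H(0) = 0:
H(x) = sum_{k>=0} 5^k x^(k+1) / (k+1) = sum_{m>=1} 5^(m-1) x^m / m.
For m = 15: 5^14/15 = 6103515625/15 = 1220703125/3.

1220703125/3


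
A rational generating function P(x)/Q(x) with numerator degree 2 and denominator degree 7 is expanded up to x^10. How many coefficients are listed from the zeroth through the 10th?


Expanding up to x^10 gives the coefficients for x^0, x^1, ..., x^10.
That is 10 + 1 = 11 coefficients in total.

11


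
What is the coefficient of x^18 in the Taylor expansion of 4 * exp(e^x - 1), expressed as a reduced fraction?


exp(e^x - 1) = sum_{k>=0} Bell_k x^k / k!, where Bell_k is the k-th Bell number.
So the coefficient of x^18 is 4 * Bell_18 / 18!.
Computing: Bell_18 = 682076806159 and 18! = 6402373705728000, giving
4 * 682076806159/6402373705728000 = 97439543737/228656203776000.

97439543737/228656203776000


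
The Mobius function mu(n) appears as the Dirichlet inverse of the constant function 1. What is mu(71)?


71 = 71 (all distinct primes).
mu(71) = (-1)^1 = -1

-1


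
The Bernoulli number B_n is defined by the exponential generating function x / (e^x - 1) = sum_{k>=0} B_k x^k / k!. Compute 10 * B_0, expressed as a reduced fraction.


Bernoulli numbers can also be computed recursively via B_0 = 1 and sum_{j=0}^{m} C(m+1, j) B_j = 0 for m >= 1. Odd-index Bernoulli numbers vanish for k >= 3.
Computing B_0 = 1, so 10 * B_0 = 10 * 1 = 10.

10


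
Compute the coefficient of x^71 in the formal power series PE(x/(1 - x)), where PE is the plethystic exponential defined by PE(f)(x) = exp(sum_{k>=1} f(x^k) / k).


For f(x) = x/(1 - x) we have
sum_{k>=1} f(x^k) / k = sum_{k>=1} (1/k) * x^k / (1 - x^k) = sum_{k, m >= 1} x^(k m) / k,
which after exponentiating simplifies to
PE(x/(1 - x)) = prod_{k>=1} 1 / (1 - x^k).
This is the generating function for the partition function p(n), so the coefficient of x^71 is p(71).
Computing p(71) by dynamic programming over parts 1, 2, ..., 71: p(71) = 4697205.

4697205


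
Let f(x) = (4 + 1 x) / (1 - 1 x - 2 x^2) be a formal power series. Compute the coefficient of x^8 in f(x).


Write f(x) = sum_{k>=0} a_k x^k. Multiplying both sides by 1 - 1 x - 2 x^2 gives
(1 - 1 x - 2 x^2) sum_{k>=0} a_k x^k = 4 + 1 x.
Matching coefficients:
 x^0: a_0 = 4
 x^1: a_1 - 1 a_0 = 1  =>  a_1 = 1*4 + 1 = 5
 x^k (k >= 2): a_k = 1 a_{k-1} + 2 a_{k-2}.
Iterating: a_2 = 13, a_3 = 23, a_4 = 49, a_5 = 95, a_6 = 193, a_7 = 383, a_8 = 769.
So the coefficient of x^8 is 769.

769


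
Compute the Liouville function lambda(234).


The Liouville function is lambda(k) = (-1)^Omega(k), where Omega(k) counts the prime factors of k with multiplicity.
Factoring: 234 = 2 * 3 * 3 * 13, so Omega(234) = 4.
lambda(234) = (-1)^4 = 1.

1


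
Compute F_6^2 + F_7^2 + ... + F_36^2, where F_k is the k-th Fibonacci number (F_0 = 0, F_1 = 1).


There is a standard identity sum_{k=0}^{N} F_k^2 = F_N * F_{N+1} (proved inductively from the telescoping relation F_k^2 = F_k F_{k+1} - F_{k-1} F_k). Then
sum_{k=6}^{36} F_k^2 = F_36 F_37 - F_5 F_6.
Computing: F_36 = 14930352, F_37 = 24157817, F_5 = 5, F_6 = 8.
Sum = 14930352 * 24157817 - 5 * 8 = 360684711361544.

360684711361544


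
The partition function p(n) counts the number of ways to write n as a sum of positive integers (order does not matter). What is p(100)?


Using the generating function prod_{k>=1} 1/(1-x^k), we compute p(100).
By dynamic programming over parts 1 through 100:
p(100) = 190569292

190569292


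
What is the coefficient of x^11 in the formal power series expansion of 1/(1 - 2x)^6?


The general identity 1/(1 - c x)^r = sum_{k>=0} c^k C(k + r - 1, r - 1) x^k follows by substituting y = c x into 1/(1 - y)^r = sum_{k>=0} C(k + r - 1, r - 1) y^k.
For c = 2, r = 6, k = 11:
2^11 * C(16, 5) = 2048 * 4368 = 8945664.

8945664


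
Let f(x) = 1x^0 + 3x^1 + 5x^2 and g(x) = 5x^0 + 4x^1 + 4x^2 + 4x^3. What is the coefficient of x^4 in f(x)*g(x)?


Cauchy product at x^4:
3*4 + 5*4
= 32

32


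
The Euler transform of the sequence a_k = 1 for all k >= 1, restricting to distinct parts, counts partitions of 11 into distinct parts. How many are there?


Partitions of 11 into distinct parts can be computed via generating function.
Product (1+x)(1+x^2)(1+x^3)...
The coefficient of x^11 = 12

12


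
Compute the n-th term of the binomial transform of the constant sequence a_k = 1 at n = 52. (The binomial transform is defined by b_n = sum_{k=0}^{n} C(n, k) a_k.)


With a_k = 1 for all k, b_n = sum_{k=0}^{n} C(n, k) = 2^n by the binomial theorem.
For n = 52: 2^52 = 4503599627370496.

4503599627370496


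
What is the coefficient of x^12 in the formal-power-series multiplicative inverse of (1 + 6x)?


The inverse is 1/(1 + 6x). Apply the geometric identity 1/(1 - y) = sum_{k>=0} y^k with y = -6x:
1/(1 + 6x) = sum_{k>=0} (-6)^k x^k.
So the coefficient of x^12 is (-6)^12 = 2176782336.

2176782336


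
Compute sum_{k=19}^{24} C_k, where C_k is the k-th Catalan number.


C_19 through C_24: 1767263190, 6564120420, 24466267020, 91482563640, 343059613650, 1289904147324
Sum = 1767263190 + 6564120420 + 24466267020 + 91482563640 + 343059613650 + 1289904147324
= 1757243975244

1757243975244


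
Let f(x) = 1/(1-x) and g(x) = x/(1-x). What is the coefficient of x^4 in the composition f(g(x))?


First simplify the composition: f(g(x)) = 1/(1 - x/(1-x)) = (1-x)/((1-x) - x) = (1-x)/(1-2x).
Now extract the coefficient. Write (1-x)/(1-2x) = 1/(1-2x) - x/(1-2x).
The coefficient of x^n in 1/(1-2x) is 2^n, and in x/(1-2x) is 2^(n-1) (for n >= 1).
So the coefficient of x^4 is 2^4 - 2^3 = 16 - 8 = 8.

8


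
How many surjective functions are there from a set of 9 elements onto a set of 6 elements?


By inclusion-exclusion on which target elements are missed, the number of surjections from an n-set onto a k-set is
surj(n, k) = sum_{j=0}^{k} (-1)^j C(k, j) (k - j)^n.
Equivalently surj(n, k) = k! * S(n, k), where S(n, k) is the Stirling number of the second kind.
For n = 9, k = 6:
S(9, 6) = 2646, so
surj = 6! * 2646 = 720 * 2646 = 1905120.

1905120


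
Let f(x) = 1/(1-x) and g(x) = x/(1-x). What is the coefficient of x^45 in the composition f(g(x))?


First simplify the composition: f(g(x)) = 1/(1 - x/(1-x)) = (1-x)/((1-x) - x) = (1-x)/(1-2x).
Now extract the coefficient. Write (1-x)/(1-2x) = 1/(1-2x) - x/(1-2x).
The coefficient of x^n in 1/(1-2x) is 2^n, and in x/(1-2x) is 2^(n-1) (for n >= 1).
So the coefficient of x^45 is 2^45 - 2^44 = 35184372088832 - 17592186044416 = 17592186044416.

17592186044416


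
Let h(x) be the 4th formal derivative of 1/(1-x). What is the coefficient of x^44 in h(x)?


Differentiating 4 times: d^4/dx^4 [1/(1-x)] = 4!/(1-x)^5.
The expansion 1/(1-x)^5 = sum_{k>=0} C(k+4, 4) x^k, so the coefficient of x^n in 4!/(1-x)^5 is 4! * C(n+4, 4).
For n = 44: 24 * C(48, 4) = 24 * 194580 = 4669920

4669920


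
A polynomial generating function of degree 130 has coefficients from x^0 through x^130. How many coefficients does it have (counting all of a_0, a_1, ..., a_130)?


A polynomial of degree 130 takes the form a_0 + a_1 x + ... + a_130 x^130.
The number of coefficients is 130 + 1 = 131.

131


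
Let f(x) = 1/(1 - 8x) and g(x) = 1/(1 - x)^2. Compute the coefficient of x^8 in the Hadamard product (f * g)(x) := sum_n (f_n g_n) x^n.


f has coefficients f_k = 8^k. For g = 1/(1 - x)^2 the coefficient is g_k = C(k + 1, 1) = k + 1. The Hadamard coefficient is (f * g)_k = 8^k * (k + 1).
For k = 8: 8^8 * 9 = 16777216 * 9 = 150994944.

150994944


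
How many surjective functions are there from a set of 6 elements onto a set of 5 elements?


By inclusion-exclusion on which target elements are missed, the number of surjections from an n-set onto a k-set is
surj(n, k) = sum_{j=0}^{k} (-1)^j C(k, j) (k - j)^n.
Equivalently surj(n, k) = k! * S(n, k), where S(n, k) is the Stirling number of the second kind.
For n = 6, k = 5:
S(6, 5) = 15, so
surj = 5! * 15 = 120 * 15 = 1800.

1800


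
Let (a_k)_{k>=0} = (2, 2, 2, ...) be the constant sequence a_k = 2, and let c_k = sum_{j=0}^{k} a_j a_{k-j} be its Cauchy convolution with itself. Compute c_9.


Since a_j = 2 for all j >= 0, the convolution sum becomes
c_k = sum_{j=0}^{k} 2 * 2 = 4 * (k + 1).
Equivalently, the generating function of (a_k) is 2/(1 - x) and its square is 4/(1 - x)^2 = sum_{k>=0} 4(k + 1) x^k.
For k = 9: 4 * 10 = 40.

40


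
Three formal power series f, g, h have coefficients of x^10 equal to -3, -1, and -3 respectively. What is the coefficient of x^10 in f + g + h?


Series addition is componentwise:
-3 + -1 + -3
= -7

-7


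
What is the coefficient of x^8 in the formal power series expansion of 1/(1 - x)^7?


The expansion 1/(1 - x)^r = sum_{k>=0} C(k + r - 1, r - 1) x^k follows from the multiset / negative-binomial theorem (or from repeated differentiation of the geometric series).
For r = 7 and k = 8:
C(14, 6) = 87178291200 / (720 * 40320) = 3003.

3003


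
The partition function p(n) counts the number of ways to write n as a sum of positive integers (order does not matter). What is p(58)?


Using the generating function prod_{k>=1} 1/(1-x^k), we compute p(58).
By dynamic programming over parts 1 through 58:
p(58) = 715220

715220


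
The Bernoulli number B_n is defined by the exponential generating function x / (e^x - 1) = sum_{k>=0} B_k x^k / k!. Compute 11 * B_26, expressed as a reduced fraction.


Bernoulli numbers can also be computed recursively via B_0 = 1 and sum_{j=0}^{m} C(m+1, j) B_j = 0 for m >= 1. Odd-index Bernoulli numbers vanish for k >= 3.
Computing B_26 = 8553103/6, so 11 * B_26 = 11 * 8553103/6 = 94084133/6.

94084133/6


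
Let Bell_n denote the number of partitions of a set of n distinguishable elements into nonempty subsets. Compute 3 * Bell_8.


Bell_8 can be computed from the Bell triangle or from Dobinski's identity Bell_n = (1/e) * sum_{k>=0} k^n / k!.
Computing Bell_8 = 4140.
Then 3 * 4140 = 12420.

12420


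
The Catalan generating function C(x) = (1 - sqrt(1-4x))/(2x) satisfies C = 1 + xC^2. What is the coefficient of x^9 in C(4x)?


Substituting x -> 4x scales the n-th coefficient by 4^n, so [x^9] C(4x) = 4^9 * C_9.
C_9 = C(2*9, 9)/(10) = 48620/10 = 4862.
So 4^9 * 4862 = 262144 * 4862 = 1274544128.

1274544128


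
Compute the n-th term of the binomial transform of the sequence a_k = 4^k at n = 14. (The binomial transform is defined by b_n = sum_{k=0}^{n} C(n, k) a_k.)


With a_k = 4^k, b_n = sum_{k=0}^{n} C(n, k) 4^k = (1 + 4)^n by the binomial theorem.
For n = 14: (1 + 4)^14 = 5^14 = 6103515625.

6103515625


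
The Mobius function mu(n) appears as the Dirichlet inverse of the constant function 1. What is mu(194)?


194 = 2 * 97 (all distinct primes).
mu(194) = (-1)^2 = 1

1


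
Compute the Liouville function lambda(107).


The Liouville function is lambda(k) = (-1)^Omega(k), where Omega(k) counts the prime factors of k with multiplicity.
Factoring: 107 = 107, so Omega(107) = 1.
lambda(107) = (-1)^1 = -1.

-1


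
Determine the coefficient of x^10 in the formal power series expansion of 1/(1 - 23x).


The geometric series identity gives 1/(1 - c x) = sum_{k>=0} c^k x^k, so the coefficient of x^k is c^k.
Here c = 23 and k = 10.
Computing: 23^10 = 41426511213649

41426511213649
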